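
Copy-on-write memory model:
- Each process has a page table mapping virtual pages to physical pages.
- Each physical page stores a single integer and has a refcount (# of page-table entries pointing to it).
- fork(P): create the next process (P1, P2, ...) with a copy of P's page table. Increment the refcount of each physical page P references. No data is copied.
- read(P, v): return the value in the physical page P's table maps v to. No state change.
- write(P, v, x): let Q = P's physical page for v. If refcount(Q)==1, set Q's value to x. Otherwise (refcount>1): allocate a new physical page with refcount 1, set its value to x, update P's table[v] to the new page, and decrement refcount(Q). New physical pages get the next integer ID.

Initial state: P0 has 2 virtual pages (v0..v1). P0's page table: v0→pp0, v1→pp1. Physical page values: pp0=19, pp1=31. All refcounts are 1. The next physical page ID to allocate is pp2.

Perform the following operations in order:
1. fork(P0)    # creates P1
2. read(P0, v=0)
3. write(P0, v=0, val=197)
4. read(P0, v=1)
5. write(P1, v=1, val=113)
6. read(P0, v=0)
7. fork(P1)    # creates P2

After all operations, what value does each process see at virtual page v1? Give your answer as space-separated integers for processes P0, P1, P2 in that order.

Answer: 31 113 113

Derivation:
Op 1: fork(P0) -> P1. 2 ppages; refcounts: pp0:2 pp1:2
Op 2: read(P0, v0) -> 19. No state change.
Op 3: write(P0, v0, 197). refcount(pp0)=2>1 -> COPY to pp2. 3 ppages; refcounts: pp0:1 pp1:2 pp2:1
Op 4: read(P0, v1) -> 31. No state change.
Op 5: write(P1, v1, 113). refcount(pp1)=2>1 -> COPY to pp3. 4 ppages; refcounts: pp0:1 pp1:1 pp2:1 pp3:1
Op 6: read(P0, v0) -> 197. No state change.
Op 7: fork(P1) -> P2. 4 ppages; refcounts: pp0:2 pp1:1 pp2:1 pp3:2
P0: v1 -> pp1 = 31
P1: v1 -> pp3 = 113
P2: v1 -> pp3 = 113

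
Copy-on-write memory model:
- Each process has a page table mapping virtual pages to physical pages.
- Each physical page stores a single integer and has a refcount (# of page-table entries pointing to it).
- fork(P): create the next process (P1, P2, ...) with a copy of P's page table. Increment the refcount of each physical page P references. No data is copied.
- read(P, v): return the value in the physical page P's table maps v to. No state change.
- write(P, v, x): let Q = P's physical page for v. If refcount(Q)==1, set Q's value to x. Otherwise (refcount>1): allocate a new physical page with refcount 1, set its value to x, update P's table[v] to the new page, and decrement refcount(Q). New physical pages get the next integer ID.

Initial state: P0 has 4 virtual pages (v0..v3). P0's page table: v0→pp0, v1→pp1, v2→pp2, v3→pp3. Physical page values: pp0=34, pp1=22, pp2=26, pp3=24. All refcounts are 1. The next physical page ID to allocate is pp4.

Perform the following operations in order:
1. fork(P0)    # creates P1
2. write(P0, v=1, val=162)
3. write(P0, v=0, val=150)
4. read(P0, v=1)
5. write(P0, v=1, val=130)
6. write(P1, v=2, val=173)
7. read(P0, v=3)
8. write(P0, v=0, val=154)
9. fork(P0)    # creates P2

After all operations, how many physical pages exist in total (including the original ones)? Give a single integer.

Answer: 7

Derivation:
Op 1: fork(P0) -> P1. 4 ppages; refcounts: pp0:2 pp1:2 pp2:2 pp3:2
Op 2: write(P0, v1, 162). refcount(pp1)=2>1 -> COPY to pp4. 5 ppages; refcounts: pp0:2 pp1:1 pp2:2 pp3:2 pp4:1
Op 3: write(P0, v0, 150). refcount(pp0)=2>1 -> COPY to pp5. 6 ppages; refcounts: pp0:1 pp1:1 pp2:2 pp3:2 pp4:1 pp5:1
Op 4: read(P0, v1) -> 162. No state change.
Op 5: write(P0, v1, 130). refcount(pp4)=1 -> write in place. 6 ppages; refcounts: pp0:1 pp1:1 pp2:2 pp3:2 pp4:1 pp5:1
Op 6: write(P1, v2, 173). refcount(pp2)=2>1 -> COPY to pp6. 7 ppages; refcounts: pp0:1 pp1:1 pp2:1 pp3:2 pp4:1 pp5:1 pp6:1
Op 7: read(P0, v3) -> 24. No state change.
Op 8: write(P0, v0, 154). refcount(pp5)=1 -> write in place. 7 ppages; refcounts: pp0:1 pp1:1 pp2:1 pp3:2 pp4:1 pp5:1 pp6:1
Op 9: fork(P0) -> P2. 7 ppages; refcounts: pp0:1 pp1:1 pp2:2 pp3:3 pp4:2 pp5:2 pp6:1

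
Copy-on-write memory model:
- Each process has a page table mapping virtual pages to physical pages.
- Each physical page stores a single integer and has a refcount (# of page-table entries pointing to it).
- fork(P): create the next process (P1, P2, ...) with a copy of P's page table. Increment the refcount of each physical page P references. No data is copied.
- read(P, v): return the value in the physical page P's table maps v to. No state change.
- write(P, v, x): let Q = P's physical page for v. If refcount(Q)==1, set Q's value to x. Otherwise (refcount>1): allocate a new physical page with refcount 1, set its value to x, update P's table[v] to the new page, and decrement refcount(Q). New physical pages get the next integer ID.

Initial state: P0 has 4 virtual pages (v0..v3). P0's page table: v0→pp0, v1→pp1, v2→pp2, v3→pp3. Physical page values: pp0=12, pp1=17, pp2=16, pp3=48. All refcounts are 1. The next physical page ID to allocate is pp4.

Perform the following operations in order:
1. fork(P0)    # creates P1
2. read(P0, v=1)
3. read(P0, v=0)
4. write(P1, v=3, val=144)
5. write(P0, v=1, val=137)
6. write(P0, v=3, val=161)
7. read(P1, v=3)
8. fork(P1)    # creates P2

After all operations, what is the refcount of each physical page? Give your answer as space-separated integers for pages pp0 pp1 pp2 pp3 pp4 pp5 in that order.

Answer: 3 2 3 1 2 1

Derivation:
Op 1: fork(P0) -> P1. 4 ppages; refcounts: pp0:2 pp1:2 pp2:2 pp3:2
Op 2: read(P0, v1) -> 17. No state change.
Op 3: read(P0, v0) -> 12. No state change.
Op 4: write(P1, v3, 144). refcount(pp3)=2>1 -> COPY to pp4. 5 ppages; refcounts: pp0:2 pp1:2 pp2:2 pp3:1 pp4:1
Op 5: write(P0, v1, 137). refcount(pp1)=2>1 -> COPY to pp5. 6 ppages; refcounts: pp0:2 pp1:1 pp2:2 pp3:1 pp4:1 pp5:1
Op 6: write(P0, v3, 161). refcount(pp3)=1 -> write in place. 6 ppages; refcounts: pp0:2 pp1:1 pp2:2 pp3:1 pp4:1 pp5:1
Op 7: read(P1, v3) -> 144. No state change.
Op 8: fork(P1) -> P2. 6 ppages; refcounts: pp0:3 pp1:2 pp2:3 pp3:1 pp4:2 pp5:1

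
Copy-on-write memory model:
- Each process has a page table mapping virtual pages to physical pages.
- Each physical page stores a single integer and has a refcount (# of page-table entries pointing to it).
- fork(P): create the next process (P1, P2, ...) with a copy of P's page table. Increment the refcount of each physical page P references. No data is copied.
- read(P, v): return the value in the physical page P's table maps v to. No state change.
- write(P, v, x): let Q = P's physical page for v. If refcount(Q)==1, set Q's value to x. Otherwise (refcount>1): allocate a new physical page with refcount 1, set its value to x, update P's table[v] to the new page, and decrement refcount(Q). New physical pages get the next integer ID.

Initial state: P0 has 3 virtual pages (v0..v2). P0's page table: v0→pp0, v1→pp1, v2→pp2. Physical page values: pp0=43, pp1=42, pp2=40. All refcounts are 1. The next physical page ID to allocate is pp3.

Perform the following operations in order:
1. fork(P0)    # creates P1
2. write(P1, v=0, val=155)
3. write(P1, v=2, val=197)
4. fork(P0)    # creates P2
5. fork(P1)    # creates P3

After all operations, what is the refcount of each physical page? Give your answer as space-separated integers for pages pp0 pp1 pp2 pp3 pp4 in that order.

Answer: 2 4 2 2 2

Derivation:
Op 1: fork(P0) -> P1. 3 ppages; refcounts: pp0:2 pp1:2 pp2:2
Op 2: write(P1, v0, 155). refcount(pp0)=2>1 -> COPY to pp3. 4 ppages; refcounts: pp0:1 pp1:2 pp2:2 pp3:1
Op 3: write(P1, v2, 197). refcount(pp2)=2>1 -> COPY to pp4. 5 ppages; refcounts: pp0:1 pp1:2 pp2:1 pp3:1 pp4:1
Op 4: fork(P0) -> P2. 5 ppages; refcounts: pp0:2 pp1:3 pp2:2 pp3:1 pp4:1
Op 5: fork(P1) -> P3. 5 ppages; refcounts: pp0:2 pp1:4 pp2:2 pp3:2 pp4:2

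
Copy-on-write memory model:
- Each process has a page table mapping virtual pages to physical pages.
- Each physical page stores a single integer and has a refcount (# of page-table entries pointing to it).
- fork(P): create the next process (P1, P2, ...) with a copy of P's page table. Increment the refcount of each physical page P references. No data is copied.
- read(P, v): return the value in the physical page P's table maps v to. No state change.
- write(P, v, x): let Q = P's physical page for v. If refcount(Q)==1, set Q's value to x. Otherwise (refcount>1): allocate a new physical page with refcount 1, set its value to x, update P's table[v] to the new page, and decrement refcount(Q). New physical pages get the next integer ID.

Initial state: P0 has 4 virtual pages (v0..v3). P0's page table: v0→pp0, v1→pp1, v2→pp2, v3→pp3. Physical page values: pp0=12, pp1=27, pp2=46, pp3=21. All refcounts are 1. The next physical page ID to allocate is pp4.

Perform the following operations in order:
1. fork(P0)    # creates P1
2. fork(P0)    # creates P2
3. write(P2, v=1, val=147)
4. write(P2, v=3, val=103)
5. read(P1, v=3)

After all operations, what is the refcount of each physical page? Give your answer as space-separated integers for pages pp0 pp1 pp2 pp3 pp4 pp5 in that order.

Op 1: fork(P0) -> P1. 4 ppages; refcounts: pp0:2 pp1:2 pp2:2 pp3:2
Op 2: fork(P0) -> P2. 4 ppages; refcounts: pp0:3 pp1:3 pp2:3 pp3:3
Op 3: write(P2, v1, 147). refcount(pp1)=3>1 -> COPY to pp4. 5 ppages; refcounts: pp0:3 pp1:2 pp2:3 pp3:3 pp4:1
Op 4: write(P2, v3, 103). refcount(pp3)=3>1 -> COPY to pp5. 6 ppages; refcounts: pp0:3 pp1:2 pp2:3 pp3:2 pp4:1 pp5:1
Op 5: read(P1, v3) -> 21. No state change.

Answer: 3 2 3 2 1 1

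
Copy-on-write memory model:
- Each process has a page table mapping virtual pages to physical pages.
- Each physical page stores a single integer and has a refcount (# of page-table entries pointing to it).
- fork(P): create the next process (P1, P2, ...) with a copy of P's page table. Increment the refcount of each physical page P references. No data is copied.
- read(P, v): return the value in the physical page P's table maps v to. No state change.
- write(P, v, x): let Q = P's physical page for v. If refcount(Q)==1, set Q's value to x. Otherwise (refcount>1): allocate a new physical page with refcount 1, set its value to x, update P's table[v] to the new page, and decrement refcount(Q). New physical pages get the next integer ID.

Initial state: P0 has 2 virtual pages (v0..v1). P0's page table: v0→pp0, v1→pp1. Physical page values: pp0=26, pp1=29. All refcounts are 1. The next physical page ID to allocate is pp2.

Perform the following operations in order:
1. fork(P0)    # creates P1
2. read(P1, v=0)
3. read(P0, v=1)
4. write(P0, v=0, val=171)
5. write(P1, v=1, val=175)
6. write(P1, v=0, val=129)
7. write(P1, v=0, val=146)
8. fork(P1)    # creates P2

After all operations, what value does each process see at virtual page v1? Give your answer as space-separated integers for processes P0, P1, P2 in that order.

Answer: 29 175 175

Derivation:
Op 1: fork(P0) -> P1. 2 ppages; refcounts: pp0:2 pp1:2
Op 2: read(P1, v0) -> 26. No state change.
Op 3: read(P0, v1) -> 29. No state change.
Op 4: write(P0, v0, 171). refcount(pp0)=2>1 -> COPY to pp2. 3 ppages; refcounts: pp0:1 pp1:2 pp2:1
Op 5: write(P1, v1, 175). refcount(pp1)=2>1 -> COPY to pp3. 4 ppages; refcounts: pp0:1 pp1:1 pp2:1 pp3:1
Op 6: write(P1, v0, 129). refcount(pp0)=1 -> write in place. 4 ppages; refcounts: pp0:1 pp1:1 pp2:1 pp3:1
Op 7: write(P1, v0, 146). refcount(pp0)=1 -> write in place. 4 ppages; refcounts: pp0:1 pp1:1 pp2:1 pp3:1
Op 8: fork(P1) -> P2. 4 ppages; refcounts: pp0:2 pp1:1 pp2:1 pp3:2
P0: v1 -> pp1 = 29
P1: v1 -> pp3 = 175
P2: v1 -> pp3 = 175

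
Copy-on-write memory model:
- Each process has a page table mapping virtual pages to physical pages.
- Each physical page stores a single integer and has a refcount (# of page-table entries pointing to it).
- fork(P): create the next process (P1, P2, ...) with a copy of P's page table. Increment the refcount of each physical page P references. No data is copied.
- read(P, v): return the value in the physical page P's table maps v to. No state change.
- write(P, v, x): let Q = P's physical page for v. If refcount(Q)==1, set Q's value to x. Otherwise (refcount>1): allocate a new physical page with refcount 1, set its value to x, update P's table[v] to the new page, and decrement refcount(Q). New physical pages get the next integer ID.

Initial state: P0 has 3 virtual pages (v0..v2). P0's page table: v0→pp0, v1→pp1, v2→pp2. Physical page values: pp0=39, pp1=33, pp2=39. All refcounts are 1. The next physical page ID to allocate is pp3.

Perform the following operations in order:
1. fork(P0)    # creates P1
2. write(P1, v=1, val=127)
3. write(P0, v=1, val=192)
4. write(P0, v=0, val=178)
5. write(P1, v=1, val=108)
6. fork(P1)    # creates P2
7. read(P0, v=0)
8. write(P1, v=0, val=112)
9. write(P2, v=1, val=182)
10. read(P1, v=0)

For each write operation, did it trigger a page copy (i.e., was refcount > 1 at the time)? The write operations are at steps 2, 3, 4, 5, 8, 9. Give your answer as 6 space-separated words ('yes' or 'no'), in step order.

Op 1: fork(P0) -> P1. 3 ppages; refcounts: pp0:2 pp1:2 pp2:2
Op 2: write(P1, v1, 127). refcount(pp1)=2>1 -> COPY to pp3. 4 ppages; refcounts: pp0:2 pp1:1 pp2:2 pp3:1
Op 3: write(P0, v1, 192). refcount(pp1)=1 -> write in place. 4 ppages; refcounts: pp0:2 pp1:1 pp2:2 pp3:1
Op 4: write(P0, v0, 178). refcount(pp0)=2>1 -> COPY to pp4. 5 ppages; refcounts: pp0:1 pp1:1 pp2:2 pp3:1 pp4:1
Op 5: write(P1, v1, 108). refcount(pp3)=1 -> write in place. 5 ppages; refcounts: pp0:1 pp1:1 pp2:2 pp3:1 pp4:1
Op 6: fork(P1) -> P2. 5 ppages; refcounts: pp0:2 pp1:1 pp2:3 pp3:2 pp4:1
Op 7: read(P0, v0) -> 178. No state change.
Op 8: write(P1, v0, 112). refcount(pp0)=2>1 -> COPY to pp5. 6 ppages; refcounts: pp0:1 pp1:1 pp2:3 pp3:2 pp4:1 pp5:1
Op 9: write(P2, v1, 182). refcount(pp3)=2>1 -> COPY to pp6. 7 ppages; refcounts: pp0:1 pp1:1 pp2:3 pp3:1 pp4:1 pp5:1 pp6:1
Op 10: read(P1, v0) -> 112. No state change.

yes no yes no yes yes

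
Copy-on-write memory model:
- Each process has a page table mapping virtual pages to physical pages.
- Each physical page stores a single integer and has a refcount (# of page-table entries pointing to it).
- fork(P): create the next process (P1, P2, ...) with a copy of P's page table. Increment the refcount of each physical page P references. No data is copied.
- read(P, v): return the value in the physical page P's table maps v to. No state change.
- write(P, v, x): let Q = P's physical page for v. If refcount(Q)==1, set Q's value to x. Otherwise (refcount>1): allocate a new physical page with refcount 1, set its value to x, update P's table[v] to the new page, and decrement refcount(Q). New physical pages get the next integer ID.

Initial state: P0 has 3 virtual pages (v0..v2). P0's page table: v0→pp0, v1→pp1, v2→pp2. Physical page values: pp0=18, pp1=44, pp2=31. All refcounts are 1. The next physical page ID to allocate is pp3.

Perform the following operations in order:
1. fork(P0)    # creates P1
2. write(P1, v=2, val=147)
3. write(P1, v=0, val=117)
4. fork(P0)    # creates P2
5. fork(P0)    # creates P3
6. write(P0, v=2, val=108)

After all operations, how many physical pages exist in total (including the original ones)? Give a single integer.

Answer: 6

Derivation:
Op 1: fork(P0) -> P1. 3 ppages; refcounts: pp0:2 pp1:2 pp2:2
Op 2: write(P1, v2, 147). refcount(pp2)=2>1 -> COPY to pp3. 4 ppages; refcounts: pp0:2 pp1:2 pp2:1 pp3:1
Op 3: write(P1, v0, 117). refcount(pp0)=2>1 -> COPY to pp4. 5 ppages; refcounts: pp0:1 pp1:2 pp2:1 pp3:1 pp4:1
Op 4: fork(P0) -> P2. 5 ppages; refcounts: pp0:2 pp1:3 pp2:2 pp3:1 pp4:1
Op 5: fork(P0) -> P3. 5 ppages; refcounts: pp0:3 pp1:4 pp2:3 pp3:1 pp4:1
Op 6: write(P0, v2, 108). refcount(pp2)=3>1 -> COPY to pp5. 6 ppages; refcounts: pp0:3 pp1:4 pp2:2 pp3:1 pp4:1 pp5:1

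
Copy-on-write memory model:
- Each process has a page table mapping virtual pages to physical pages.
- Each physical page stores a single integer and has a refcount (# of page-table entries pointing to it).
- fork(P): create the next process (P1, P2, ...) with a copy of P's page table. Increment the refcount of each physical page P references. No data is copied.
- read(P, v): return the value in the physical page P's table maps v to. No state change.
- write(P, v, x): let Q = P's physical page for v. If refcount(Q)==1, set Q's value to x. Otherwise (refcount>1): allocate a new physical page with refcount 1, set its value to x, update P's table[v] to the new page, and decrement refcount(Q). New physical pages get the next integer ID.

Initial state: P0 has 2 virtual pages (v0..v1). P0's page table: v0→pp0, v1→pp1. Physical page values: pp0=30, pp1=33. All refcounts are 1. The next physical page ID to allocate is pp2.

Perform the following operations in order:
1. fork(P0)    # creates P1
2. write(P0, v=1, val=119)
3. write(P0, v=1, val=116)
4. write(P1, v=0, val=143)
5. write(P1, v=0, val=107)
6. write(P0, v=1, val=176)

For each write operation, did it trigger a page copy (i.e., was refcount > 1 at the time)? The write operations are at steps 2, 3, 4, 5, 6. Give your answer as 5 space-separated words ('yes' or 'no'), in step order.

Op 1: fork(P0) -> P1. 2 ppages; refcounts: pp0:2 pp1:2
Op 2: write(P0, v1, 119). refcount(pp1)=2>1 -> COPY to pp2. 3 ppages; refcounts: pp0:2 pp1:1 pp2:1
Op 3: write(P0, v1, 116). refcount(pp2)=1 -> write in place. 3 ppages; refcounts: pp0:2 pp1:1 pp2:1
Op 4: write(P1, v0, 143). refcount(pp0)=2>1 -> COPY to pp3. 4 ppages; refcounts: pp0:1 pp1:1 pp2:1 pp3:1
Op 5: write(P1, v0, 107). refcount(pp3)=1 -> write in place. 4 ppages; refcounts: pp0:1 pp1:1 pp2:1 pp3:1
Op 6: write(P0, v1, 176). refcount(pp2)=1 -> write in place. 4 ppages; refcounts: pp0:1 pp1:1 pp2:1 pp3:1

yes no yes no no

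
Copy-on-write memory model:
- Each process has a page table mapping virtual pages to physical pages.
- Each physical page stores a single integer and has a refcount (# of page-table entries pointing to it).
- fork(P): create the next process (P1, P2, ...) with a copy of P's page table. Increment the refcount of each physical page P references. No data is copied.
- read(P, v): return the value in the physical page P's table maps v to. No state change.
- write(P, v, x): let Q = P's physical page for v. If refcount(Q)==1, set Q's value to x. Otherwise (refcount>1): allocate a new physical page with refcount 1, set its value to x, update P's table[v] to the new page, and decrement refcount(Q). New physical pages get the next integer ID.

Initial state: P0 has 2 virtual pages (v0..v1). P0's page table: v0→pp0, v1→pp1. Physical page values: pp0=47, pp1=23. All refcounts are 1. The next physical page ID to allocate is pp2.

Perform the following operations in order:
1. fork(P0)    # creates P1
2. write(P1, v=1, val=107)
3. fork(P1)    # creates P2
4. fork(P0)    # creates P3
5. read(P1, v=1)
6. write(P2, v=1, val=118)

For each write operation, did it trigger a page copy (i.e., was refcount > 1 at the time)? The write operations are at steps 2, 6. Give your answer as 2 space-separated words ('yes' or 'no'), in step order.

Op 1: fork(P0) -> P1. 2 ppages; refcounts: pp0:2 pp1:2
Op 2: write(P1, v1, 107). refcount(pp1)=2>1 -> COPY to pp2. 3 ppages; refcounts: pp0:2 pp1:1 pp2:1
Op 3: fork(P1) -> P2. 3 ppages; refcounts: pp0:3 pp1:1 pp2:2
Op 4: fork(P0) -> P3. 3 ppages; refcounts: pp0:4 pp1:2 pp2:2
Op 5: read(P1, v1) -> 107. No state change.
Op 6: write(P2, v1, 118). refcount(pp2)=2>1 -> COPY to pp3. 4 ppages; refcounts: pp0:4 pp1:2 pp2:1 pp3:1

yes yes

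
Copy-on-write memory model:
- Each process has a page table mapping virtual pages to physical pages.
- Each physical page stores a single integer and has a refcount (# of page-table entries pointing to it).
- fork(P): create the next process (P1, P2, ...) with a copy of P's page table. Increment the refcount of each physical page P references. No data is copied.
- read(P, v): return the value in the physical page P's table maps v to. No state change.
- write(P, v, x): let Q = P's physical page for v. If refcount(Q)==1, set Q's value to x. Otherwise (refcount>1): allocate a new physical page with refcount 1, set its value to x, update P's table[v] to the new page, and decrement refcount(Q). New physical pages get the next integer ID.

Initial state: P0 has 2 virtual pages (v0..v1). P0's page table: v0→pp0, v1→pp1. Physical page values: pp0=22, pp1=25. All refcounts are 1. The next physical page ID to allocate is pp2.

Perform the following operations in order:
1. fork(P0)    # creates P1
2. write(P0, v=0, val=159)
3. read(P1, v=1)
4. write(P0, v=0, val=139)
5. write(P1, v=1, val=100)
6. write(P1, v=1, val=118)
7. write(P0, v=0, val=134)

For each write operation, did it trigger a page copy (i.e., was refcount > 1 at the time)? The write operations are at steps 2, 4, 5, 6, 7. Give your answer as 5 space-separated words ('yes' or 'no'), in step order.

Op 1: fork(P0) -> P1. 2 ppages; refcounts: pp0:2 pp1:2
Op 2: write(P0, v0, 159). refcount(pp0)=2>1 -> COPY to pp2. 3 ppages; refcounts: pp0:1 pp1:2 pp2:1
Op 3: read(P1, v1) -> 25. No state change.
Op 4: write(P0, v0, 139). refcount(pp2)=1 -> write in place. 3 ppages; refcounts: pp0:1 pp1:2 pp2:1
Op 5: write(P1, v1, 100). refcount(pp1)=2>1 -> COPY to pp3. 4 ppages; refcounts: pp0:1 pp1:1 pp2:1 pp3:1
Op 6: write(P1, v1, 118). refcount(pp3)=1 -> write in place. 4 ppages; refcounts: pp0:1 pp1:1 pp2:1 pp3:1
Op 7: write(P0, v0, 134). refcount(pp2)=1 -> write in place. 4 ppages; refcounts: pp0:1 pp1:1 pp2:1 pp3:1

yes no yes no no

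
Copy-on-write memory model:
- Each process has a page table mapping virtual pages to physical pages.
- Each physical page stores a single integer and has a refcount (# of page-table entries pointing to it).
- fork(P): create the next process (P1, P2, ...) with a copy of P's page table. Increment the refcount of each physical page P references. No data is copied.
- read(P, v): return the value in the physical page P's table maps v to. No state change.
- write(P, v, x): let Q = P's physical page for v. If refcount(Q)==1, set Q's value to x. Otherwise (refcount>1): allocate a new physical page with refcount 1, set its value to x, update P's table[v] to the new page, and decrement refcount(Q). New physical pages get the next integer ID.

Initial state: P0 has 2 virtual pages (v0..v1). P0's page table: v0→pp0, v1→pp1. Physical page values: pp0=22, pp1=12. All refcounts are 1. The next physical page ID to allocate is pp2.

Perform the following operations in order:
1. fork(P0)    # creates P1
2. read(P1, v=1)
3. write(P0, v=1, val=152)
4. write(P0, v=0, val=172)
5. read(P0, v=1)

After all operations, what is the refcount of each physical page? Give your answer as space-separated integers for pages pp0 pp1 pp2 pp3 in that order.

Answer: 1 1 1 1

Derivation:
Op 1: fork(P0) -> P1. 2 ppages; refcounts: pp0:2 pp1:2
Op 2: read(P1, v1) -> 12. No state change.
Op 3: write(P0, v1, 152). refcount(pp1)=2>1 -> COPY to pp2. 3 ppages; refcounts: pp0:2 pp1:1 pp2:1
Op 4: write(P0, v0, 172). refcount(pp0)=2>1 -> COPY to pp3. 4 ppages; refcounts: pp0:1 pp1:1 pp2:1 pp3:1
Op 5: read(P0, v1) -> 152. No state change.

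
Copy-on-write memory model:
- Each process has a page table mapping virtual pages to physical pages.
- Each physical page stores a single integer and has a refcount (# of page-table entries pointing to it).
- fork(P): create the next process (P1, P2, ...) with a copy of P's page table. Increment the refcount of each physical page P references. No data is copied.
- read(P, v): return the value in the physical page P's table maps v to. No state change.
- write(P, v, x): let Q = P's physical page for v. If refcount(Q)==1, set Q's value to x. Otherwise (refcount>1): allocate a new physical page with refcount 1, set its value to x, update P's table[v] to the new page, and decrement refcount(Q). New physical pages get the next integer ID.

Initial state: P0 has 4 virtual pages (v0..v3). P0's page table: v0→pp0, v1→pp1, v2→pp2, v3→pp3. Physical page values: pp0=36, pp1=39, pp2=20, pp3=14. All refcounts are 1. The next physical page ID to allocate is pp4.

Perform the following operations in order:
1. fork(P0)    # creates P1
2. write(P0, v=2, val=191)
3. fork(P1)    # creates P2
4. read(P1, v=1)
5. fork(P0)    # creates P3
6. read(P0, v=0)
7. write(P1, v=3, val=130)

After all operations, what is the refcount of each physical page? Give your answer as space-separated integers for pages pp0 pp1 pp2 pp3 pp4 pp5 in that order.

Op 1: fork(P0) -> P1. 4 ppages; refcounts: pp0:2 pp1:2 pp2:2 pp3:2
Op 2: write(P0, v2, 191). refcount(pp2)=2>1 -> COPY to pp4. 5 ppages; refcounts: pp0:2 pp1:2 pp2:1 pp3:2 pp4:1
Op 3: fork(P1) -> P2. 5 ppages; refcounts: pp0:3 pp1:3 pp2:2 pp3:3 pp4:1
Op 4: read(P1, v1) -> 39. No state change.
Op 5: fork(P0) -> P3. 5 ppages; refcounts: pp0:4 pp1:4 pp2:2 pp3:4 pp4:2
Op 6: read(P0, v0) -> 36. No state change.
Op 7: write(P1, v3, 130). refcount(pp3)=4>1 -> COPY to pp5. 6 ppages; refcounts: pp0:4 pp1:4 pp2:2 pp3:3 pp4:2 pp5:1

Answer: 4 4 2 3 2 1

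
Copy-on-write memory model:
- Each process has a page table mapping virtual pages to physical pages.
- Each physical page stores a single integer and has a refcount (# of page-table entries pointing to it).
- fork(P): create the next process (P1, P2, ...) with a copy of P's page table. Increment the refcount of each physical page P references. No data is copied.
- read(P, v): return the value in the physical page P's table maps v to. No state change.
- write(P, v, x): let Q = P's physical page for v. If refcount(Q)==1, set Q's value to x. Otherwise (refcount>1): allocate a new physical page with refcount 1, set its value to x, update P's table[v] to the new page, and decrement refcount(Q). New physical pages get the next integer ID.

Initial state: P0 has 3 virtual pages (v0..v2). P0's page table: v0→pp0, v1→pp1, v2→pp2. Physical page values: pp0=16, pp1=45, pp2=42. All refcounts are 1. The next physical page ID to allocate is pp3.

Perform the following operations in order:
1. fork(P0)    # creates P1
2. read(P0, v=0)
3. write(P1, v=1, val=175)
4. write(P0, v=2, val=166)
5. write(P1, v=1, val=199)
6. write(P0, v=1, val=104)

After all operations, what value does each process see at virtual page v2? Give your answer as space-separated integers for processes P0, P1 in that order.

Op 1: fork(P0) -> P1. 3 ppages; refcounts: pp0:2 pp1:2 pp2:2
Op 2: read(P0, v0) -> 16. No state change.
Op 3: write(P1, v1, 175). refcount(pp1)=2>1 -> COPY to pp3. 4 ppages; refcounts: pp0:2 pp1:1 pp2:2 pp3:1
Op 4: write(P0, v2, 166). refcount(pp2)=2>1 -> COPY to pp4. 5 ppages; refcounts: pp0:2 pp1:1 pp2:1 pp3:1 pp4:1
Op 5: write(P1, v1, 199). refcount(pp3)=1 -> write in place. 5 ppages; refcounts: pp0:2 pp1:1 pp2:1 pp3:1 pp4:1
Op 6: write(P0, v1, 104). refcount(pp1)=1 -> write in place. 5 ppages; refcounts: pp0:2 pp1:1 pp2:1 pp3:1 pp4:1
P0: v2 -> pp4 = 166
P1: v2 -> pp2 = 42

Answer: 166 42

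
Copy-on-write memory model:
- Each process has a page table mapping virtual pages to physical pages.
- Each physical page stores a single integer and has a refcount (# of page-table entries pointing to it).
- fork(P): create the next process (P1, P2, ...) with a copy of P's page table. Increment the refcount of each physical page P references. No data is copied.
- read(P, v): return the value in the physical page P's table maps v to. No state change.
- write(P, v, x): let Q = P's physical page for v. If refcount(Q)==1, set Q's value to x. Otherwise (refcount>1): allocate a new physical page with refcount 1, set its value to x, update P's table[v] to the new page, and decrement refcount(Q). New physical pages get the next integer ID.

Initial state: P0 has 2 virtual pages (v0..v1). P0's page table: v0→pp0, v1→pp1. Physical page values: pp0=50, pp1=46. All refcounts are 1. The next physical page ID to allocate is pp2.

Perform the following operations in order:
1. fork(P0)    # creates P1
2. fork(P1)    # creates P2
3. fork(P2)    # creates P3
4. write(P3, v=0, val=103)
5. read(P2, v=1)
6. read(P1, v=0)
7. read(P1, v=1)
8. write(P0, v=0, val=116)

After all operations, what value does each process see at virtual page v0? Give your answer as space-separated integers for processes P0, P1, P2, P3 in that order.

Op 1: fork(P0) -> P1. 2 ppages; refcounts: pp0:2 pp1:2
Op 2: fork(P1) -> P2. 2 ppages; refcounts: pp0:3 pp1:3
Op 3: fork(P2) -> P3. 2 ppages; refcounts: pp0:4 pp1:4
Op 4: write(P3, v0, 103). refcount(pp0)=4>1 -> COPY to pp2. 3 ppages; refcounts: pp0:3 pp1:4 pp2:1
Op 5: read(P2, v1) -> 46. No state change.
Op 6: read(P1, v0) -> 50. No state change.
Op 7: read(P1, v1) -> 46. No state change.
Op 8: write(P0, v0, 116). refcount(pp0)=3>1 -> COPY to pp3. 4 ppages; refcounts: pp0:2 pp1:4 pp2:1 pp3:1
P0: v0 -> pp3 = 116
P1: v0 -> pp0 = 50
P2: v0 -> pp0 = 50
P3: v0 -> pp2 = 103

Answer: 116 50 50 103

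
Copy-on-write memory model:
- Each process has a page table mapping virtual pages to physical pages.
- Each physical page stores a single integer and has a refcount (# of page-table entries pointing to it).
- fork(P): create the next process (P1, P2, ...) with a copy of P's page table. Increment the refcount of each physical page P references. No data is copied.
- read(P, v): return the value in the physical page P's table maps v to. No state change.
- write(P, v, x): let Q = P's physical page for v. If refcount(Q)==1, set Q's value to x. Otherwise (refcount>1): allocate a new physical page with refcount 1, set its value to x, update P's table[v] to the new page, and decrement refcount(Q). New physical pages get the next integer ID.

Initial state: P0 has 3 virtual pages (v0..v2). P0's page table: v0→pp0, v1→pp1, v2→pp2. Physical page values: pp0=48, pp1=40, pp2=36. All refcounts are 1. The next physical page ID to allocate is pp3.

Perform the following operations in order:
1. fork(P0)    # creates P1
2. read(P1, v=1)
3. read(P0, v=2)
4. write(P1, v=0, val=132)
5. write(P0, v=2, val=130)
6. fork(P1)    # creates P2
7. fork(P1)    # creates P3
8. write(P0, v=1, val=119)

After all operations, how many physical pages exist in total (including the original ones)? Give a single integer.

Op 1: fork(P0) -> P1. 3 ppages; refcounts: pp0:2 pp1:2 pp2:2
Op 2: read(P1, v1) -> 40. No state change.
Op 3: read(P0, v2) -> 36. No state change.
Op 4: write(P1, v0, 132). refcount(pp0)=2>1 -> COPY to pp3. 4 ppages; refcounts: pp0:1 pp1:2 pp2:2 pp3:1
Op 5: write(P0, v2, 130). refcount(pp2)=2>1 -> COPY to pp4. 5 ppages; refcounts: pp0:1 pp1:2 pp2:1 pp3:1 pp4:1
Op 6: fork(P1) -> P2. 5 ppages; refcounts: pp0:1 pp1:3 pp2:2 pp3:2 pp4:1
Op 7: fork(P1) -> P3. 5 ppages; refcounts: pp0:1 pp1:4 pp2:3 pp3:3 pp4:1
Op 8: write(P0, v1, 119). refcount(pp1)=4>1 -> COPY to pp5. 6 ppages; refcounts: pp0:1 pp1:3 pp2:3 pp3:3 pp4:1 pp5:1

Answer: 6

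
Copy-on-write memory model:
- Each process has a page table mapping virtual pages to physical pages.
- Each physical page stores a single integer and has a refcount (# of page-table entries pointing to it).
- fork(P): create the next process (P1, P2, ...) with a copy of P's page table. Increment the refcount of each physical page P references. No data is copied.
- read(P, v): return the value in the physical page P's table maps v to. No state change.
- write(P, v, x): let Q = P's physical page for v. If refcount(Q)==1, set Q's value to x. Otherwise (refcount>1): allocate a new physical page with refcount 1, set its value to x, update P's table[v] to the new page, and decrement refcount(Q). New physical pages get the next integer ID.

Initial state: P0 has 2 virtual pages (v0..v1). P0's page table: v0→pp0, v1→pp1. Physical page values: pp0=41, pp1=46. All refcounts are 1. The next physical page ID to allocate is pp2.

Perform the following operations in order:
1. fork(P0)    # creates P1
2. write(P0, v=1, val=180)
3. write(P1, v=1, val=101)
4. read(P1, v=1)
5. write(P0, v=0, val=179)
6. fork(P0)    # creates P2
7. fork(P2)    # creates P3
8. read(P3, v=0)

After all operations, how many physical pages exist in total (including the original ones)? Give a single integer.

Answer: 4

Derivation:
Op 1: fork(P0) -> P1. 2 ppages; refcounts: pp0:2 pp1:2
Op 2: write(P0, v1, 180). refcount(pp1)=2>1 -> COPY to pp2. 3 ppages; refcounts: pp0:2 pp1:1 pp2:1
Op 3: write(P1, v1, 101). refcount(pp1)=1 -> write in place. 3 ppages; refcounts: pp0:2 pp1:1 pp2:1
Op 4: read(P1, v1) -> 101. No state change.
Op 5: write(P0, v0, 179). refcount(pp0)=2>1 -> COPY to pp3. 4 ppages; refcounts: pp0:1 pp1:1 pp2:1 pp3:1
Op 6: fork(P0) -> P2. 4 ppages; refcounts: pp0:1 pp1:1 pp2:2 pp3:2
Op 7: fork(P2) -> P3. 4 ppages; refcounts: pp0:1 pp1:1 pp2:3 pp3:3
Op 8: read(P3, v0) -> 179. No state change.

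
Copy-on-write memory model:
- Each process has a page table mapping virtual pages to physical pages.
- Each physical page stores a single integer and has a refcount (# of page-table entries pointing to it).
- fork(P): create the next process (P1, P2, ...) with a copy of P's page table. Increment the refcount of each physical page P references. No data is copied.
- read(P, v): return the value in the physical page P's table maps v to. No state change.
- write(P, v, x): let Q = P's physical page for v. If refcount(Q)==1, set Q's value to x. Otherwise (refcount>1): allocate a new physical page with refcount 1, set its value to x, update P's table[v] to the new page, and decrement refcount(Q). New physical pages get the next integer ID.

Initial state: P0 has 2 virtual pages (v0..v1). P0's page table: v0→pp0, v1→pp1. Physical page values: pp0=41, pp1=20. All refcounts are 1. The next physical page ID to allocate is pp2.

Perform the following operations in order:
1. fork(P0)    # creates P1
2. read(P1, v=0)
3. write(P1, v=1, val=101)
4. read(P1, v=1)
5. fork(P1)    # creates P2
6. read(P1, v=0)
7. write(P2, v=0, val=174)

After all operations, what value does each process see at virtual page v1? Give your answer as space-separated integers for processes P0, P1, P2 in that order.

Op 1: fork(P0) -> P1. 2 ppages; refcounts: pp0:2 pp1:2
Op 2: read(P1, v0) -> 41. No state change.
Op 3: write(P1, v1, 101). refcount(pp1)=2>1 -> COPY to pp2. 3 ppages; refcounts: pp0:2 pp1:1 pp2:1
Op 4: read(P1, v1) -> 101. No state change.
Op 5: fork(P1) -> P2. 3 ppages; refcounts: pp0:3 pp1:1 pp2:2
Op 6: read(P1, v0) -> 41. No state change.
Op 7: write(P2, v0, 174). refcount(pp0)=3>1 -> COPY to pp3. 4 ppages; refcounts: pp0:2 pp1:1 pp2:2 pp3:1
P0: v1 -> pp1 = 20
P1: v1 -> pp2 = 101
P2: v1 -> pp2 = 101

Answer: 20 101 101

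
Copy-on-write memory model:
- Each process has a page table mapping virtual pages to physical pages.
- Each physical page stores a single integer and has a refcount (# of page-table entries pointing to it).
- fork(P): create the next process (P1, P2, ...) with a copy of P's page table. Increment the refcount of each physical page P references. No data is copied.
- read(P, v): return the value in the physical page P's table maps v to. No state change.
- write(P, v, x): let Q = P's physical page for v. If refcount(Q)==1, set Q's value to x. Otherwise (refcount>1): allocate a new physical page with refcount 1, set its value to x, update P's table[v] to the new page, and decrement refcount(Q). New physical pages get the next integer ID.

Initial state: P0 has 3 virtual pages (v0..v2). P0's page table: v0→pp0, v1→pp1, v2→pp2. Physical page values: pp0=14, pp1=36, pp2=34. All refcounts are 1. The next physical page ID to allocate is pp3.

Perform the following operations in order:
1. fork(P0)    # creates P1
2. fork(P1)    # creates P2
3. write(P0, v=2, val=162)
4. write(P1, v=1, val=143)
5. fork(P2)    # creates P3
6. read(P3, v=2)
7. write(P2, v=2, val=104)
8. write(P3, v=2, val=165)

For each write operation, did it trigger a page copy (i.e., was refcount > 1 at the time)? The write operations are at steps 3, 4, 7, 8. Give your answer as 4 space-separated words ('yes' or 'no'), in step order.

Op 1: fork(P0) -> P1. 3 ppages; refcounts: pp0:2 pp1:2 pp2:2
Op 2: fork(P1) -> P2. 3 ppages; refcounts: pp0:3 pp1:3 pp2:3
Op 3: write(P0, v2, 162). refcount(pp2)=3>1 -> COPY to pp3. 4 ppages; refcounts: pp0:3 pp1:3 pp2:2 pp3:1
Op 4: write(P1, v1, 143). refcount(pp1)=3>1 -> COPY to pp4. 5 ppages; refcounts: pp0:3 pp1:2 pp2:2 pp3:1 pp4:1
Op 5: fork(P2) -> P3. 5 ppages; refcounts: pp0:4 pp1:3 pp2:3 pp3:1 pp4:1
Op 6: read(P3, v2) -> 34. No state change.
Op 7: write(P2, v2, 104). refcount(pp2)=3>1 -> COPY to pp5. 6 ppages; refcounts: pp0:4 pp1:3 pp2:2 pp3:1 pp4:1 pp5:1
Op 8: write(P3, v2, 165). refcount(pp2)=2>1 -> COPY to pp6. 7 ppages; refcounts: pp0:4 pp1:3 pp2:1 pp3:1 pp4:1 pp5:1 pp6:1

yes yes yes yes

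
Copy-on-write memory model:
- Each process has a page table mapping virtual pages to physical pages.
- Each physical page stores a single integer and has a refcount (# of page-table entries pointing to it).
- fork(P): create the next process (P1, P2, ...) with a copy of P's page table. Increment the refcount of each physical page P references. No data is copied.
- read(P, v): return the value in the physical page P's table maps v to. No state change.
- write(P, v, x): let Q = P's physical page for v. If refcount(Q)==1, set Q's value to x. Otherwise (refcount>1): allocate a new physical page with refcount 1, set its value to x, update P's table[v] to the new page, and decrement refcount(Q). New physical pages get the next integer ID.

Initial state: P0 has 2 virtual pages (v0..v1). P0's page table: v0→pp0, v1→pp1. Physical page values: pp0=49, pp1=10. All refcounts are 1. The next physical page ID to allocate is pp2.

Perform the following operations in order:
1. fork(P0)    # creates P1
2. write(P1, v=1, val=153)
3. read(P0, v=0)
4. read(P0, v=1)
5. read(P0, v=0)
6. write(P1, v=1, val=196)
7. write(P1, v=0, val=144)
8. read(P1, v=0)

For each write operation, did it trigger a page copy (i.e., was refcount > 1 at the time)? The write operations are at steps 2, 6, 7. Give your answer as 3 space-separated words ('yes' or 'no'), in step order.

Op 1: fork(P0) -> P1. 2 ppages; refcounts: pp0:2 pp1:2
Op 2: write(P1, v1, 153). refcount(pp1)=2>1 -> COPY to pp2. 3 ppages; refcounts: pp0:2 pp1:1 pp2:1
Op 3: read(P0, v0) -> 49. No state change.
Op 4: read(P0, v1) -> 10. No state change.
Op 5: read(P0, v0) -> 49. No state change.
Op 6: write(P1, v1, 196). refcount(pp2)=1 -> write in place. 3 ppages; refcounts: pp0:2 pp1:1 pp2:1
Op 7: write(P1, v0, 144). refcount(pp0)=2>1 -> COPY to pp3. 4 ppages; refcounts: pp0:1 pp1:1 pp2:1 pp3:1
Op 8: read(P1, v0) -> 144. No state change.

yes no yes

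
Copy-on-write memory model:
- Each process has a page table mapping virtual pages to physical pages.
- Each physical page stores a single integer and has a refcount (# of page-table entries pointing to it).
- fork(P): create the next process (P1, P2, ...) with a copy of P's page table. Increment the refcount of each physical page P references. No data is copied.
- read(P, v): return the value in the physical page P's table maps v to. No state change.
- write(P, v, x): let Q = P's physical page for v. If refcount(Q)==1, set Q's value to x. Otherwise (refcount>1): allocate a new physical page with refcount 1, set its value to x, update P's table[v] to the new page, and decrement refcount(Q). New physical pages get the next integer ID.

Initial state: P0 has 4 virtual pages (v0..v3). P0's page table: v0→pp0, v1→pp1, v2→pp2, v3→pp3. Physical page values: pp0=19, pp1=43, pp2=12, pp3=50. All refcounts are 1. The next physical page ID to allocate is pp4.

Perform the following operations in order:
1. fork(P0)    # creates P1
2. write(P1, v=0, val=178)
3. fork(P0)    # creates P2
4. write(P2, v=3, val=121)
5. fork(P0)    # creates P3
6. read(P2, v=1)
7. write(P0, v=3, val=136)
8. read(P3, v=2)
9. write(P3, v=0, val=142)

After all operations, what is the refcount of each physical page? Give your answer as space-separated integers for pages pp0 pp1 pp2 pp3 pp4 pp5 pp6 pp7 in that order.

Op 1: fork(P0) -> P1. 4 ppages; refcounts: pp0:2 pp1:2 pp2:2 pp3:2
Op 2: write(P1, v0, 178). refcount(pp0)=2>1 -> COPY to pp4. 5 ppages; refcounts: pp0:1 pp1:2 pp2:2 pp3:2 pp4:1
Op 3: fork(P0) -> P2. 5 ppages; refcounts: pp0:2 pp1:3 pp2:3 pp3:3 pp4:1
Op 4: write(P2, v3, 121). refcount(pp3)=3>1 -> COPY to pp5. 6 ppages; refcounts: pp0:2 pp1:3 pp2:3 pp3:2 pp4:1 pp5:1
Op 5: fork(P0) -> P3. 6 ppages; refcounts: pp0:3 pp1:4 pp2:4 pp3:3 pp4:1 pp5:1
Op 6: read(P2, v1) -> 43. No state change.
Op 7: write(P0, v3, 136). refcount(pp3)=3>1 -> COPY to pp6. 7 ppages; refcounts: pp0:3 pp1:4 pp2:4 pp3:2 pp4:1 pp5:1 pp6:1
Op 8: read(P3, v2) -> 12. No state change.
Op 9: write(P3, v0, 142). refcount(pp0)=3>1 -> COPY to pp7. 8 ppages; refcounts: pp0:2 pp1:4 pp2:4 pp3:2 pp4:1 pp5:1 pp6:1 pp7:1

Answer: 2 4 4 2 1 1 1 1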